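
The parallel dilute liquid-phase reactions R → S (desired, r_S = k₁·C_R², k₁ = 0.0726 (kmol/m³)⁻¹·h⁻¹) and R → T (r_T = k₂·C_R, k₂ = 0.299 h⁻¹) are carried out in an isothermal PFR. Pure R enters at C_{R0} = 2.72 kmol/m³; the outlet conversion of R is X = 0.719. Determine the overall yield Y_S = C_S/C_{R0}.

0.209

C_R = C_{R0}(1−X) = 0.7643 kmol/m³.
Along a PFR/batch, dC_T/dC_R = −r_T/(r_S+r_T) = −k₂/(k₂+k₁·C_R).
Integrating from C_{R0} to C_R: C_T = (0.299/0.0726)·ln[(0.299+0.0726·2.72)/(0.299+0.0726·0.764)] = 4.118·ln(0.4965/0.3545) = 1.387 kmol/m³.
Then C_S = (C_{R0}−C_R) − C_T = 1.956 − 1.387 = 0.5684 kmol/m³.
Y_S = C_S/C_{R0} = 0.5684/2.72 = 0.209.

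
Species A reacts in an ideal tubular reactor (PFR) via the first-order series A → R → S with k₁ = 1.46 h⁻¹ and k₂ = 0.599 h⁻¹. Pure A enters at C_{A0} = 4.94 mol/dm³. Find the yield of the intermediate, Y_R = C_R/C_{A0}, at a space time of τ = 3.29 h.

For first-order series with pure A initially, C_R(τ) = k₁C_{A0}/(k₂−k₁)·(e^(−k₁τ) − e^(−k₂τ)).
e^(−k₁τ) = e^(−1.46×3.29) = e^(−4.803) = 0.008202; e^(−k₂τ) = e^(−1.971) = 0.1394.
C_R = 1.46×4.94/(0.599−1.46) × (0.008202−0.1394) = (-8.377)×(-0.1312) = 1.099 mol/dm³.
Y_R = C_R/C_{A0} = 1.099/4.94 = 0.222.

0.222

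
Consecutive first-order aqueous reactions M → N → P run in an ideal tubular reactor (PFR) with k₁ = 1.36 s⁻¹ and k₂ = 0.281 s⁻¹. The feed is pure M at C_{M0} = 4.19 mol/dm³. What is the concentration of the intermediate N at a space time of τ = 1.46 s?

2.78 mol/dm³

Solving the coupled first-order balances gives C_N(τ) = [k₁/(k₂−k₁)]·C_{M0}·(e^(−k₁τ) − e^(−k₂τ)).
e^(−k₁τ) = e^(−1.36×1.46) = e^(−1.986) = 0.1373; e^(−k₂τ) = e^(−0.4103) = 0.6635.
C_N = 1.36×4.19/(0.281−1.36) × (0.1373−0.6635) = (-5.281)×(-0.5262) = 2.779 mol/dm³.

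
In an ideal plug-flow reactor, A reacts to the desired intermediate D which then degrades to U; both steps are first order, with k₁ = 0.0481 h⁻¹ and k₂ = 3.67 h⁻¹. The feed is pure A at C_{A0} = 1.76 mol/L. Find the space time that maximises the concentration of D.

For first-order series the maximum of C_D occurs at τ_opt = ln(k₂/k₁)/(k₂−k₁).
= ln(3.67/0.0481)/(3.67−0.0481) = ln(76.30)/3.622 = 4.335/3.622 = 1.20 h.

1.20 h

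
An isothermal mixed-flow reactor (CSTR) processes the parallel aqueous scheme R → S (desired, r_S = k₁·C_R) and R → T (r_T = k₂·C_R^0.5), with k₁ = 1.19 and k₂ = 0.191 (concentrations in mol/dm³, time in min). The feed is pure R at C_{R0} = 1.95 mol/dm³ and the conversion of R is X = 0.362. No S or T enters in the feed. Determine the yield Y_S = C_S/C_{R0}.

0.316

Exit C_R = C_{R0}(1−X) = 1.95×0.638 = 1.244 mol/dm³.
Rates in a CSTR are evaluated at the outlet concentration: r_S = 1.19×1.244 = 1.480, r_T = 0.191×1.244^0.5 = 0.2130.
Fraction of consumed R going to S: r_S/(r_S+r_T) = 0.8742.
C_S = 0.8742·C_{R0}·X = 0.8742×1.95×0.362 = 0.617 mol/dm³; Y_S = C_S/C_{R0} = 0.316.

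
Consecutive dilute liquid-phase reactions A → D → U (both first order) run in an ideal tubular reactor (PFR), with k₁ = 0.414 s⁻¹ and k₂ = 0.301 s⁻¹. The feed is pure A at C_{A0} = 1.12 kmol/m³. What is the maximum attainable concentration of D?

For a first-order series the maximum intermediate yield is C_{D,max}/C_{A0} = (k₁/k₂)^[k₂/(k₂−k₁)].
= (0.414/0.301)^(0.301/(0.301−0.414)) = (1.375)^(-2.664) = 0.4278.
C_{D,max} = 0.4278×1.12 = 0.479 kmol/m³.

0.479 kmol/m³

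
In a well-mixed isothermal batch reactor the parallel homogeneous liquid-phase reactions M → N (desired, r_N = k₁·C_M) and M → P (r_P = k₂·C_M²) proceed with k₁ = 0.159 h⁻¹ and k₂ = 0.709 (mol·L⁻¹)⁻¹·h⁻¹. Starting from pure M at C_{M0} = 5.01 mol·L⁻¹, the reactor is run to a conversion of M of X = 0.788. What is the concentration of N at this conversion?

C_M = C_{M0}(1−X) = 1.062 mol·L⁻¹.
Along a PFR/batch, dC_N/dC_M = −r_N/(r_N+r_P) = −k₁/(k₁+k₂·C_M).
Integrating from C_{M0} to C_M: C_N = (0.159/0.709)·ln[(0.159+0.709·5.01)/(0.159+0.709·1.06)] = 0.2243·ln(3.711/0.9120) = 0.3147 mol·L⁻¹.

0.315 mol·L⁻¹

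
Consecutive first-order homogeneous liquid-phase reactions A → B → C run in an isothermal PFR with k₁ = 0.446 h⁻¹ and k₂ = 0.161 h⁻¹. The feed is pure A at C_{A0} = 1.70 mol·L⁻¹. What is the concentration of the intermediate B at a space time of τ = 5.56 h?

The intermediate concentration in a first-order A→B→C sequence is C_B = k₁C_{A0}(e^(−k₁τ) − e^(−k₂τ))/(k₂−k₁).
e^(−k₁τ) = e^(−0.446×5.56) = e^(−2.480) = 0.08376; e^(−k₂τ) = e^(−0.8952) = 0.4085.
C_B = 0.446×1.70/(0.161−0.446) × (0.08376−0.4085) = (-2.660)×(-0.3248) = 0.8640 mol·L⁻¹.

0.864 mol·L⁻¹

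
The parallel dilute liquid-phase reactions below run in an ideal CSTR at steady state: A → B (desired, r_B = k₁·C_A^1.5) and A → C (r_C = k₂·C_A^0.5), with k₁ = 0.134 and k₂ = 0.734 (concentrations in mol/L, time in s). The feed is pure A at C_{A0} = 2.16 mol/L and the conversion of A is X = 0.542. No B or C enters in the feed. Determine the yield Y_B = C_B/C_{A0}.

0.0829

Exit C_A = C_{A0}(1−X) = 2.16×0.458 = 0.9893 mol/L.
In a CSTR the entire volume is at exit conditions, so r_B = 0.134×0.9893^1.5 = 0.1319 and r_C = 0.734×0.9893^0.5 = 0.7301.
Fraction of consumed A going to B: r_B/(r_B+r_C) = 0.1530.
C_B = 0.1530·C_{A0}·X = 0.1530×2.16×0.542 = 0.179 mol/L; Y_B = C_B/C_{A0} = 0.0829.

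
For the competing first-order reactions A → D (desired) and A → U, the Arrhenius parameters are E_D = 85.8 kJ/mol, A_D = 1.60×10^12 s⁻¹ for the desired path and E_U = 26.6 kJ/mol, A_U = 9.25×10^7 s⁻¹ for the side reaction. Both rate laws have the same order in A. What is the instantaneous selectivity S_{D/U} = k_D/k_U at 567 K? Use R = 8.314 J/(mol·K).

With equal orders, S_{D/U} = k_D/k_U = (A_D/A_U)·exp[(E_U−E_D)/(RT)].
(E_U−E_D)/(RT) = (26.6−85.8)×10³/(8.314×567) = -59200/4714 = -12.56.
k_D/k_U = (1.60×10^12/9.25×10^7)·exp(-12.56) = 17297 × 3.516×10^-6 = 0.0608.

0.0608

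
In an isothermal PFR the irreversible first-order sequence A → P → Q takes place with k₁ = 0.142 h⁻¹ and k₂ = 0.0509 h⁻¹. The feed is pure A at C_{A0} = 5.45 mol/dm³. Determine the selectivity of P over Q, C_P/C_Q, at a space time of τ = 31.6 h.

0.424

Solving the coupled first-order balances gives C_P(τ) = [k₁/(k₂−k₁)]·C_{A0}·(e^(−k₁τ) − e^(−k₂τ)).
e^(−k₁τ) = e^(−0.142×31.6) = e^(−4.487) = 0.01125; e^(−k₂τ) = e^(−1.608) = 0.2002.
C_P = 0.142×5.45/(0.0509−0.142) × (0.01125−0.2002) = (-8.495)×(-0.1889) = 1.605 mol/dm³.
C_A = C_{A0}e^(−k₁τ) = 0.06132 mol/dm³, so C_Q = C_{A0}−C_A−C_P = 3.784 mol/dm³; C_P/C_Q = 0.424.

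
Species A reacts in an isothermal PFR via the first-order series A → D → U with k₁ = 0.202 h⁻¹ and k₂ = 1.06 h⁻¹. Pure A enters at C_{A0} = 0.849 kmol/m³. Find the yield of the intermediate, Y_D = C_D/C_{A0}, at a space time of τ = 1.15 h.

Solving the coupled first-order balances gives C_D(τ) = [k₁/(k₂−k₁)]·C_{A0}·(e^(−k₁τ) − e^(−k₂τ)).
e^(−k₁τ) = e^(−0.202×1.15) = e^(−0.2323) = 0.7927; e^(−k₂τ) = e^(−1.219) = 0.2955.
C_D = 0.202×0.849/(1.06−0.202) × (0.7927−0.2955) = 0.1999×0.4972 = 0.09938 kmol/m³.
Y_D = C_D/C_{A0} = 0.09938/0.849 = 0.117.

0.117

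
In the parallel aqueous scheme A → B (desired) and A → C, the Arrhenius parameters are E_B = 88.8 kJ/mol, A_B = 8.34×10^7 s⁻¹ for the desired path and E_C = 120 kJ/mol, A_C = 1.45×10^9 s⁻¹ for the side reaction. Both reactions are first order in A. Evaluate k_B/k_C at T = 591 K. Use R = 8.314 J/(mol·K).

32.9

Since both paths have the same order in A, the concentration cancels and S_{B/C} = k_B/k_C = (A_B/A_C)·exp[(E_C−E_B)/(RT)].
(E_C−E_B)/(RT) = (120−88.8)×10³/(8.314×591) = 31200/4914 = 6.350.
k_B/k_C = (8.34×10^7/1.45×10^9)·exp(6.350) = 0.05752 × 572.4 = 32.9.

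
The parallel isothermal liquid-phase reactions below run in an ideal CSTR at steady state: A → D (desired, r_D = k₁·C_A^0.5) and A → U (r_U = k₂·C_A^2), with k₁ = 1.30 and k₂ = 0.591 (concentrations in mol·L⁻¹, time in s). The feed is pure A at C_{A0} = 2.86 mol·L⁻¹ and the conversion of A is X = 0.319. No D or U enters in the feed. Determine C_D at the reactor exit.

0.408 mol·L⁻¹

Exit C_A = C_{A0}(1−X) = 2.86×0.681 = 1.948 mol·L⁻¹.
A CSTR operates uniformly at the exit composition, giving r_D = 1.814 and r_U = 2.242 (each k·C_A^n at C_A = 1.948).
Fraction of consumed A going to D: r_D/(r_D+r_U) = 0.4473.
C_D = 0.4473·C_{A0}·X = 0.4473×2.86×0.319 = 0.408 mol·L⁻¹.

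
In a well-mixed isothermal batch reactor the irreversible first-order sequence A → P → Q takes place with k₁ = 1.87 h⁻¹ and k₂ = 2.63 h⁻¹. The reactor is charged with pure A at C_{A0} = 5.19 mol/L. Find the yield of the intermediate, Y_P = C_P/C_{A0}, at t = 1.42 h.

For first-order series with pure A initially, C_P(t) = k₁C_{A0}/(k₂−k₁)·(e^(−k₁t) − e^(−k₂t)).
e^(−k₁t) = e^(−1.87×1.42) = e^(−2.655) = 0.07027; e^(−k₂t) = e^(−3.735) = 0.02388.
C_P = 1.87×5.19/(2.63−1.87) × (0.07027−0.02388) = 12.77×0.04639 = 0.5924 mol/L.
Y_P = C_P/C_{A0} = 0.5924/5.19 = 0.114.

0.114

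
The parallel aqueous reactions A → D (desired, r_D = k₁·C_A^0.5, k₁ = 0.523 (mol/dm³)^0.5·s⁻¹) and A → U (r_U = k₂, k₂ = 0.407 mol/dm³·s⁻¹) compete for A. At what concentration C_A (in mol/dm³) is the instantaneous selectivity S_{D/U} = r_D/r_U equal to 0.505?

S_{D/U} = (k₁/k₂)·C_A^0.5 ⇒ C_A = (S·k₂/k₁)^(2).
= (0.505×0.407/0.523)^(2) = (0.3930)^(2) = 0.154 mol/dm³.

0.154 mol/dm³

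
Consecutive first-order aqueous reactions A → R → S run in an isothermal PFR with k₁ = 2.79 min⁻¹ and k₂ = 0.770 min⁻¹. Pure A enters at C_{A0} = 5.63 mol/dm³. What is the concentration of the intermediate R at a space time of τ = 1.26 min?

2.72 mol/dm³

Solving the coupled first-order balances gives C_R(τ) = [k₁/(k₂−k₁)]·C_{A0}·(e^(−k₁τ) − e^(−k₂τ)).
e^(−k₁τ) = e^(−2.79×1.26) = e^(−3.515) = 0.02974; e^(−k₂τ) = e^(−0.9702) = 0.3790.
C_R = 2.79×5.63/(0.770−2.79) × (0.02974−0.3790) = (-7.776)×(-0.3493) = 2.716 mol/dm³.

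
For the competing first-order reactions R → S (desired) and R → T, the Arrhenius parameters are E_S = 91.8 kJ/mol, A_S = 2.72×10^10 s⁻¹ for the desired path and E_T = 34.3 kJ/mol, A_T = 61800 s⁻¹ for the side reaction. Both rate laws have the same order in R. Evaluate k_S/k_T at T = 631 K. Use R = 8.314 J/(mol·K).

k_S/k_T = (A_S/A_T)·exp[−(E_S−E_T)/(RT)] = (A_S/A_T)·exp[(E_T−E_S)/(RT)].
(E_T−E_S)/(RT) = (34.3−91.8)×10³/(8.314×631) = -57500/5246 = -10.96.
k_S/k_T = (2.72×10^10/61800)·exp(-10.96) = 4.401×10^5 × 1.738×10^-5 = 7.65.

7.65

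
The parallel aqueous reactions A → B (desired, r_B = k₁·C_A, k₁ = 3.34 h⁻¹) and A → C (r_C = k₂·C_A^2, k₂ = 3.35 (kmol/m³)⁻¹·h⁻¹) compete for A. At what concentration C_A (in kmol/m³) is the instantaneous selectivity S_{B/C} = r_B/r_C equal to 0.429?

2.32 kmol/m³

S_{B/C} = (k₁/k₂)·C_A⁻¹ ⇒ C_A = (S·k₂/k₁)^(-1).
= (0.429×3.35/3.34)^(-1) = (0.4303)^(-1) = 2.32 kmol/m³.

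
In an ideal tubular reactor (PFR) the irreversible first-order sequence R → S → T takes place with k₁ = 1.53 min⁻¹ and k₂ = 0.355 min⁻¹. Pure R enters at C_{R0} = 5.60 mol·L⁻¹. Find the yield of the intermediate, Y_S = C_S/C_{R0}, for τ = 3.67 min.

For first-order series with pure R initially, C_S(τ) = k₁C_{R0}/(k₂−k₁)·(e^(−k₁τ) − e^(−k₂τ)).
e^(−k₁τ) = e^(−1.53×3.67) = e^(−5.615) = 0.003642; e^(−k₂τ) = e^(−1.303) = 0.2718.
C_S = 1.53×5.60/(0.355−1.53) × (0.003642−0.2718) = (-7.292)×(-0.2681) = 1.955 mol·L⁻¹.
Y_S = C_S/C_{R0} = 1.955/5.60 = 0.349.

0.349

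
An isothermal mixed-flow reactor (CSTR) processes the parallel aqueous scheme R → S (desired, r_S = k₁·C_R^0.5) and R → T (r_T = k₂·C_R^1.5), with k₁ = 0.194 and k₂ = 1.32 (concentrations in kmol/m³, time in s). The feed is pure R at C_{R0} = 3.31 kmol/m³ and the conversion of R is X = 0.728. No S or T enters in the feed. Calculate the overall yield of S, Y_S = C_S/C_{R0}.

Exit C_R = C_{R0}(1−X) = 3.31×0.272 = 0.9003 kmol/m³.
In a CSTR the entire volume is at exit conditions, so r_S = 0.194×0.9003^0.5 = 0.1841 and r_T = 1.32×0.9003^1.5 = 1.128.
Fraction of consumed R going to S: r_S/(r_S+r_T) = 0.1403.
C_S = 0.1403·C_{R0}·X = 0.1403×3.31×0.728 = 0.338 kmol/m³; Y_S = C_S/C_{R0} = 0.102.

0.102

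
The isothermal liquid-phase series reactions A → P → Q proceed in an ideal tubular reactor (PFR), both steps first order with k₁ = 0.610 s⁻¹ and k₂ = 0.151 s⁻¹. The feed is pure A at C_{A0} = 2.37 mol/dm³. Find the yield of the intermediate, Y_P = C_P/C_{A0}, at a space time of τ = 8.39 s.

For first-order series with pure A initially, C_P(τ) = k₁C_{A0}/(k₂−k₁)·(e^(−k₁τ) − e^(−k₂τ)).
e^(−k₁τ) = e^(−0.610×8.39) = e^(−5.118) = 0.005989; e^(−k₂τ) = e^(−1.267) = 0.2817.
C_P = 0.610×2.37/(0.151−0.610) × (0.005989−0.2817) = (-3.150)×(-0.2757) = 0.8684 mol/dm³.
Y_P = C_P/C_{A0} = 0.8684/2.37 = 0.366.

0.366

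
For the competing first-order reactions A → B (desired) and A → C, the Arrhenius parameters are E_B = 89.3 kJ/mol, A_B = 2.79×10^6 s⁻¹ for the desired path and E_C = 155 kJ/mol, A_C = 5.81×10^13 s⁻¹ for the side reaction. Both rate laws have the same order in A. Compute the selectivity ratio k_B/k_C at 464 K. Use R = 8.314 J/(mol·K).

With equal orders, S_{B/C} = k_B/k_C = (A_B/A_C)·exp[(E_C−E_B)/(RT)].
(E_C−E_B)/(RT) = (155−89.3)×10³/(8.314×464) = 65700/3858 = 17.03.
k_B/k_C = (2.79×10^6/5.81×10^13)·exp(17.03) = 4.802×10^-8 × 2.491×10^7 = 1.20.

1.20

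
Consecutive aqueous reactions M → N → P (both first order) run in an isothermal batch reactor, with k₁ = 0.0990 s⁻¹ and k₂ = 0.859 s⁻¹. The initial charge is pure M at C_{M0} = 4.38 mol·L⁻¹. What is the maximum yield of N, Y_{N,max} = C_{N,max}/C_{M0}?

0.0870

At the optimum, C_{N,max}/C_{M0} = (k₁/k₂)^[k₂/(k₂−k₁)].
= (0.0990/0.859)^(0.859/(0.859−0.0990)) = (0.1153)^(1.130) = 0.08698.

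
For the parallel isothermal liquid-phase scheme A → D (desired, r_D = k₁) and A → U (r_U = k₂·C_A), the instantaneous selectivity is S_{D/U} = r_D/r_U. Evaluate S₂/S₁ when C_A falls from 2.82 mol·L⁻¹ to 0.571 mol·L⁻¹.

4.94

S_{D/U} = (k₁/k₂)·C_A⁻¹, so S₂/S₁ = (C_{A,2}/C_{A,1})⁻¹.
= 2.82/0.571 = 4.94.
Selectivity toward D rises as C_A falls — low-concentration operation is favoured.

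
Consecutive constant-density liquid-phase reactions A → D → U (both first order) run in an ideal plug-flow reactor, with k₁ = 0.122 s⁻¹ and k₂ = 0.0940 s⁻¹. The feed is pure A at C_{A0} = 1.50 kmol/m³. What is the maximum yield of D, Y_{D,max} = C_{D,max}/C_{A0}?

Evaluating C_D at τ_opt = ln(k₂/k₁)/(k₂−k₁) gives C_{D,max}/C_{A0} = (k₁/k₂)^[k₂/(k₂−k₁)].
= (0.122/0.0940)^(0.0940/(0.0940−0.122)) = (1.298)^(-3.357) = 0.4167.

0.417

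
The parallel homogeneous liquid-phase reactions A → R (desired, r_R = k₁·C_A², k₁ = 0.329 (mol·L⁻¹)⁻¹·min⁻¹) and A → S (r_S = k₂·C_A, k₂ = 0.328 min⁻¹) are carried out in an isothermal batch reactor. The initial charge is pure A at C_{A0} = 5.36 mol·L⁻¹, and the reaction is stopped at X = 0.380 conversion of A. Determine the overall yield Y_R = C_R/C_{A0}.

C_A = C_{A0}(1−X) = 3.323 mol·L⁻¹.
Along a PFR/batch, dC_S/dC_A = −r_S/(r_R+r_S) = −k₂/(k₂+k₁·C_A).
Integrating from C_{A0} to C_A: C_S = (0.328/0.329)·ln[(0.328+0.329·5.36)/(0.328+0.329·3.32)] = 0.9970·ln(2.091/1.421) = 0.3851 mol·L⁻¹.
Then C_R = (C_{A0}−C_A) − C_S = 2.037 − 0.3851 = 1.652 mol·L⁻¹.
Y_R = C_R/C_{A0} = 1.652/5.36 = 0.308.

0.308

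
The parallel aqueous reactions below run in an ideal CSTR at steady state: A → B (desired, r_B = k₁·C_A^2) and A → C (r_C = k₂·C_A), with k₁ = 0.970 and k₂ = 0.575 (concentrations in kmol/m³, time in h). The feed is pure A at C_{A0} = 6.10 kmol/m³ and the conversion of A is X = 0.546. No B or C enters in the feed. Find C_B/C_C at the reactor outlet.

Exit C_A = C_{A0}(1−X) = 6.10×0.454 = 2.769 kmol/m³.
In a CSTR the entire volume is at exit conditions, so r_B = 0.970×2.769^2 = 7.439 and r_C = 0.575×2.769 = 1.592.
Overall selectivity = C_B/C_C = r_Bτ/(r_Cτ) = r_B/r_C = 4.67.

4.67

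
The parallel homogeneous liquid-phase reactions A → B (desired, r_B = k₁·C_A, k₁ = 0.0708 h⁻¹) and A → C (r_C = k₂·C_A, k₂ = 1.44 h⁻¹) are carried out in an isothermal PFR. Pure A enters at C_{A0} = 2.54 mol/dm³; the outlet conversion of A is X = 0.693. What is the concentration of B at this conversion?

0.0825 mol/dm³

C_A = C_{A0}(1−X) = 0.7798 mol/dm³.
Both paths are first order in A, so the instantaneous fraction to B is constant: dC_B/d(−C_A) = k₁/(k₁+k₂) = 0.04686.
C_B = 0.04686·(C_{A0}−C_A) = 0.04686×1.760 = 0.0825 mol/dm³.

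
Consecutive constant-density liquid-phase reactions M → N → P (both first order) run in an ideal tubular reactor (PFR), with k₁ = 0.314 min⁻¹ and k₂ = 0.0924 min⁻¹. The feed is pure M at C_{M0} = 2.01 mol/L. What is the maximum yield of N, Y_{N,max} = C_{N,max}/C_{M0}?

0.600

Evaluating C_N at τ_opt = ln(k₂/k₁)/(k₂−k₁) gives C_{N,max}/C_{M0} = (k₁/k₂)^[k₂/(k₂−k₁)].
= (0.314/0.0924)^(0.0924/(0.0924−0.314)) = (3.398)^(-0.4170) = 0.6005.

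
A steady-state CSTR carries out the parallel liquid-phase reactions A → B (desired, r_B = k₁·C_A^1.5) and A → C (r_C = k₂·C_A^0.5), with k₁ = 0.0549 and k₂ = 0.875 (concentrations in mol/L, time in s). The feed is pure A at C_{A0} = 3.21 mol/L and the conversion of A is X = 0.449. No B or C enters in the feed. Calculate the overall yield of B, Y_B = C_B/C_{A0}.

0.0449

Exit C_A = C_{A0}(1−X) = 3.21×0.551 = 1.769 mol/L.
A CSTR operates uniformly at the exit composition, giving r_B = 0.1291 and r_C = 1.164 (each k·C_A^n at C_A = 1.769).
Fraction of consumed A going to B: r_B/(r_B+r_C) = 0.09989.
C_B = 0.09989·C_{A0}·X = 0.09989×3.21×0.449 = 0.144 mol/L; Y_B = C_B/C_{A0} = 0.0449.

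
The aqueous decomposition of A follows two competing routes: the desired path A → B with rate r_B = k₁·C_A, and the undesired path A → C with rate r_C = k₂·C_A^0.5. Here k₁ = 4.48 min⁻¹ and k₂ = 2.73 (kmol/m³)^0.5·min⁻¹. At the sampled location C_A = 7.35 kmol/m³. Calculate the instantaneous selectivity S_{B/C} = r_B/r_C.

S_{B/C} = r_B/r_C = (k₁·C_A)/(k₂·C_A^0.5) = (k₁/k₂)·C_A^0.5.
= (4.48×7.350) / (2.73×7.350^0.5) = 32.93/7.401 = 4.45.
Since the desired path is higher order in A, keeping C_A high (PFR or concentrated feed) favours B.

4.45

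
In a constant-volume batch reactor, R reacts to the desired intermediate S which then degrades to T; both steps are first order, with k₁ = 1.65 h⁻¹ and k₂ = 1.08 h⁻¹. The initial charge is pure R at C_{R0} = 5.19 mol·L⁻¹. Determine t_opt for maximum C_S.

0.744 h

Setting dC_S/dt = 0 gives t_opt = ln(k₂/k₁)/(k₂−k₁).
= ln(1.08/1.65)/(1.08−1.65) = ln(0.6545)/-0.5700 = -0.4238/-0.5700 = 0.744 h.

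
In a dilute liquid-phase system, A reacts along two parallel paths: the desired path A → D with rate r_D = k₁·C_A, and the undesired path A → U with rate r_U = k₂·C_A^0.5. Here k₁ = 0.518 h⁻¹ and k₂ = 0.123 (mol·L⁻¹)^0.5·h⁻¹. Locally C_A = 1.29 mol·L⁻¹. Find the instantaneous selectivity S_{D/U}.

4.78

S_{D/U} = r_D/r_U = (k₁·C_A)/(k₂·C_A^0.5) = (k₁/k₂)·C_A^0.5.
= (0.518×1.290) / (0.123×1.290^0.5) = 0.6682/0.1397 = 4.78.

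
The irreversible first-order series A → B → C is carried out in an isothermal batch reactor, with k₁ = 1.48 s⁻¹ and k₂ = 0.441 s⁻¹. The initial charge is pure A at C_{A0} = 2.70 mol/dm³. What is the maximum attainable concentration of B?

Evaluating C_B at t_opt = ln(k₂/k₁)/(k₂−k₁) gives C_{B,max}/C_{A0} = (k₁/k₂)^[k₂/(k₂−k₁)].
= (1.48/0.441)^(0.441/(0.441−1.48)) = (3.356)^(-0.4244) = 0.5982.
C_{B,max} = 0.5982×2.70 = 1.62 mol/dm³.

1.62 mol/dm³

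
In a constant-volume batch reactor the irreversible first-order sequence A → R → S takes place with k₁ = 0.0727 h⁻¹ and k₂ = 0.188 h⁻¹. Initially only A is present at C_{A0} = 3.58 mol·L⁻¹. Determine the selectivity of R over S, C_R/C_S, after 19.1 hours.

Solving the coupled first-order balances gives C_R(t) = [k₁/(k₂−k₁)]·C_{A0}·(e^(−k₁t) − e^(−k₂t)).
e^(−k₁t) = e^(−0.0727×19.1) = e^(−1.389) = 0.2494; e^(−k₂t) = e^(−3.591) = 0.02758.
C_R = 0.0727×3.58/(0.188−0.0727) × (0.2494−0.02758) = 2.257×0.2219 = 0.5008 mol·L⁻¹.
C_A = C_{A0}e^(−k₁t) = 0.8930 mol·L⁻¹, so C_S = C_{A0}−C_A−C_R = 2.186 mol·L⁻¹; C_R/C_S = 0.229.

0.229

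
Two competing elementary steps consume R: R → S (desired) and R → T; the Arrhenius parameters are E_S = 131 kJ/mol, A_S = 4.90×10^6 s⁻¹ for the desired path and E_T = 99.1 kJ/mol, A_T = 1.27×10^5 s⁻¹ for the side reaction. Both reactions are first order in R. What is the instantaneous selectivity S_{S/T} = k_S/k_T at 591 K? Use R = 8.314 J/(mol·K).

k_S/k_T = (A_S/A_T)·exp[−(E_S−E_T)/(RT)] = (A_S/A_T)·exp[(E_T−E_S)/(RT)].
(E_T−E_S)/(RT) = (99.1−131)×10³/(8.314×591) = -31900/4914 = -6.492.
k_S/k_T = (4.90×10^6/1.27×10^5)·exp(-6.492) = 38.58 × 0.001515 = 0.0585.
Since E_S > E_T, raising the temperature improves selectivity toward S.

0.0585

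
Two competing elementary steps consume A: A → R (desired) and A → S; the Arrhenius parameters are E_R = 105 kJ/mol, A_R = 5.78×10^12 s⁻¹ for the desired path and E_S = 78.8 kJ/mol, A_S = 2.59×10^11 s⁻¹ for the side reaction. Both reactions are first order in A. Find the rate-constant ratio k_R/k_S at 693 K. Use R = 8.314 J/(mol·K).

0.236

Since both paths have the same order in A, the concentration cancels and S_{R/S} = k_R/k_S = (A_R/A_S)·exp[(E_S−E_R)/(RT)].
(E_S−E_R)/(RT) = (78.8−105)×10³/(8.314×693) = -26200/5762 = -4.547.
k_R/k_S = (5.78×10^12/2.59×10^11)·exp(-4.547) = 22.32 × 0.01060 = 0.236.
Since E_R > E_S, raising the temperature improves selectivity toward R.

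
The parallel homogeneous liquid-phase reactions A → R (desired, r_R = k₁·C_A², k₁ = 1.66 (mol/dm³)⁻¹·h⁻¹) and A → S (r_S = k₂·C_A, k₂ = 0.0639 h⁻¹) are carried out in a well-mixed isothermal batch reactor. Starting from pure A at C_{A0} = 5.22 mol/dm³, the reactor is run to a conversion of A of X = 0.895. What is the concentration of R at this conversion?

4.59 mol/dm³

C_A = C_{A0}(1−X) = 0.5481 mol/dm³.
Along a PFR/batch, dC_S/dC_A = −r_S/(r_R+r_S) = −k₂/(k₂+k₁·C_A).
Integrating from C_{A0} to C_A: C_S = (0.0639/1.66)·ln[(0.0639+1.66·5.22)/(0.0639+1.66·0.548)] = 0.03849·ln(8.729/0.9737) = 0.08443 mol/dm³.
Then C_R = (C_{A0}−C_A) − C_S = 4.672 − 0.08443 = 4.587 mol/dm³.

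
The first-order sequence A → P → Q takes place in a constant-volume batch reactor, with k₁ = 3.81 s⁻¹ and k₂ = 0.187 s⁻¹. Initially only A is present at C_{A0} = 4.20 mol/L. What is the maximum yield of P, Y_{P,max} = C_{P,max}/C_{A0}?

For a first-order series the maximum intermediate yield is C_{P,max}/C_{A0} = (k₁/k₂)^[k₂/(k₂−k₁)].
= (3.81/0.187)^(0.187/(0.187−3.81)) = (20.37)^(-0.05161) = 0.8559.

0.856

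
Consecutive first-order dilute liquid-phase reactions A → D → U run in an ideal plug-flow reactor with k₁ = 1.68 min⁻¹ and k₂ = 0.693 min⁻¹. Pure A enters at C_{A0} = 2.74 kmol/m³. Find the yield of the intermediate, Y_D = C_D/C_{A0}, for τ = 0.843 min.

0.536

Solving the coupled first-order balances gives C_D(τ) = [k₁/(k₂−k₁)]·C_{A0}·(e^(−k₁τ) − e^(−k₂τ)).
e^(−k₁τ) = e^(−1.68×0.843) = e^(−1.416) = 0.2426; e^(−k₂τ) = e^(−0.5842) = 0.5576.
C_D = 1.68×2.74/(0.693−1.68) × (0.2426−0.5576) = (-4.664)×(-0.3149) = 1.469 kmol/m³.
Y_D = C_D/C_{A0} = 1.469/2.74 = 0.536.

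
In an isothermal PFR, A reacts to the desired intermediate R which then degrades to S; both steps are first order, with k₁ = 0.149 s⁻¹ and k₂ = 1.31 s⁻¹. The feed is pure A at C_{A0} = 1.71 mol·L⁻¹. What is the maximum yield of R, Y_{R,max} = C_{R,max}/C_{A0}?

For a first-order series the maximum intermediate yield is C_{R,max}/C_{A0} = (k₁/k₂)^[k₂/(k₂−k₁)].
= (0.149/1.31)^(1.31/(1.31−0.149)) = (0.1137)^(1.128) = 0.08605.

0.0861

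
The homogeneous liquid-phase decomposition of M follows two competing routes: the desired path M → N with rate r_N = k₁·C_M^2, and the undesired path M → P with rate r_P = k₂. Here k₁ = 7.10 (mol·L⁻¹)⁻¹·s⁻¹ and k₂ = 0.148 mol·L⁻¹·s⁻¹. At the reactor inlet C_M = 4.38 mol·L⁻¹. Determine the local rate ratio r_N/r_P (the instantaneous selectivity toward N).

S_{N/P} = r_N/r_P = (k₁·C_M^2)/(k₂) = (k₁/k₂)·C_M^2.
= (7.10×4.380^2) / (0.148) = 136.2/0.1480 = 920.
Since the desired path is higher order in M, keeping C_M high (PFR or concentrated feed) favours N.

920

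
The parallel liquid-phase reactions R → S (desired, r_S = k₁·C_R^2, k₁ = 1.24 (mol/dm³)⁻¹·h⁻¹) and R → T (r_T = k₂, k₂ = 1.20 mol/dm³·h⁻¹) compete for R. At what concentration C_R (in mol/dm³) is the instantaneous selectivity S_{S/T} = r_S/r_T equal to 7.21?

S_{S/T} = (k₁/k₂)·C_R^2 ⇒ C_R = (S·k₂/k₁)^(0.5).
= (7.21×1.20/1.24)^(0.5) = (6.977)^(0.5) = 2.64 mol/dm³.

2.64 mol/dm³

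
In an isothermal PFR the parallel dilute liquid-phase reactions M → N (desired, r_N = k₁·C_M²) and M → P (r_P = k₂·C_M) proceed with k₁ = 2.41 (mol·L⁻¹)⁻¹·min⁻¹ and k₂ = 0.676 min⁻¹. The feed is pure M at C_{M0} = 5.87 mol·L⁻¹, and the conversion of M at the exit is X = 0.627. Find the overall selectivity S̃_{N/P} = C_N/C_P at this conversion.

13.4

C_M = C_{M0}(1−X) = 2.190 mol·L⁻¹.
Along a PFR/batch, dC_P/dC_M = −r_P/(r_N+r_P) = −k₂/(k₂+k₁·C_M).
Integrating from C_{M0} to C_M: C_P = (0.676/2.41)·ln[(0.676+2.41·5.87)/(0.676+2.41·2.19)] = 0.2805·ln(14.82/5.953) = 0.2559 mol·L⁻¹.
Then C_N = (C_{M0}−C_M) − C_P = 3.680 − 0.2559 = 3.425 mol·L⁻¹.
S̃_{N/P} = C_N/C_P = 3.425/0.2559 = 13.4.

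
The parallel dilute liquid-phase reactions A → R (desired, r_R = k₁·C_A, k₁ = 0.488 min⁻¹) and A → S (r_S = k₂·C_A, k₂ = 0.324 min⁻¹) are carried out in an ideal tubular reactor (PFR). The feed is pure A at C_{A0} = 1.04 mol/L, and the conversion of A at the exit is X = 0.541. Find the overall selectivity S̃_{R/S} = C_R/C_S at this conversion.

C_A = C_{A0}(1−X) = 0.4774 mol/L.
Both paths are first order in A, so the instantaneous fraction to R is constant: dC_R/d(−C_A) = k₁/(k₁+k₂) = 0.6010.
C_R = 0.6010·(C_{A0}−C_A) = 0.6010×0.5626 = 0.338 mol/L.
C_S = (C_{A0}−C_A)−C_R = 0.2245 mol/L; S̃_{R/S} = 0.3381/0.2245 = 1.51.

1.51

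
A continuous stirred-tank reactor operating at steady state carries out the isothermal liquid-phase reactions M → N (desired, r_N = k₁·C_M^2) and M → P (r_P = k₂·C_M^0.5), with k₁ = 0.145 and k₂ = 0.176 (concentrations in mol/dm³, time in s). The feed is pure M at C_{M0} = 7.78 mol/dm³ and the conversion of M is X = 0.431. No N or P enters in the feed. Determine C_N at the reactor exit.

2.97 mol/dm³

Exit C_M = C_{M0}(1−X) = 7.78×0.569 = 4.427 mol/dm³.
A CSTR operates uniformly at the exit composition, giving r_N = 2.842 and r_P = 0.3703 (each k·C_M^n at C_M = 4.427).
Fraction of consumed M going to N: r_N/(r_N+r_P) = 0.8847.
C_N = 0.8847·C_{M0}·X = 0.8847×7.78×0.431 = 2.97 mol/dm³.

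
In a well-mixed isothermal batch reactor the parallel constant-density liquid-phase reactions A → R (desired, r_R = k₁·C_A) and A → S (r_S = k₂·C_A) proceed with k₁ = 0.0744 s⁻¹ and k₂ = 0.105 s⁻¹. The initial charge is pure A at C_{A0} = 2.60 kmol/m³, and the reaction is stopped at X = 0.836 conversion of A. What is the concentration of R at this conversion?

0.901 kmol/m³

C_A = C_{A0}(1−X) = 0.4264 kmol/m³.
Both paths are first order in A, so the instantaneous fraction to R is constant: dC_R/d(−C_A) = k₁/(k₁+k₂) = 0.4147.
C_R = 0.4147·(C_{A0}−C_A) = 0.4147×2.174 = 0.901 kmol/m³.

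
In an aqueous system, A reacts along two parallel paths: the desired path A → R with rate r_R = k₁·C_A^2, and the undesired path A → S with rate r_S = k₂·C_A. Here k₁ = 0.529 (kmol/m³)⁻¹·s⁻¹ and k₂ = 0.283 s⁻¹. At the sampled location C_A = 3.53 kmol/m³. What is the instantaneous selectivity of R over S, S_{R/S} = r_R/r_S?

6.60

S_{R/S} = r_R/r_S = (k₁·C_A^2)/(k₂·C_A) = (k₁/k₂)·C_A.
= (0.529×3.530^2) / (0.283×3.530) = 6.592/0.9990 = 6.60.
Since the desired path is higher order in A, keeping C_A high (PFR or concentrated feed) favours R.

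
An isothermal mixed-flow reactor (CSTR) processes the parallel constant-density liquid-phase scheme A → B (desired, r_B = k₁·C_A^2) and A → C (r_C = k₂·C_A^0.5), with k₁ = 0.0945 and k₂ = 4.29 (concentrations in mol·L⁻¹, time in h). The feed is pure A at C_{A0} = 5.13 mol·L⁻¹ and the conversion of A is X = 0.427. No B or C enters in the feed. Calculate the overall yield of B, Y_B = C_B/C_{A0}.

0.0427

Exit C_A = C_{A0}(1−X) = 5.13×0.573 = 2.939 mol·L⁻¹.
In a CSTR the entire volume is at exit conditions, so r_B = 0.0945×2.939^2 = 0.8165 and r_C = 4.29×2.939^0.5 = 7.355.
Fraction of consumed A going to B: r_B/(r_B+r_C) = 0.09992.
C_B = 0.09992·C_{A0}·X = 0.09992×5.13×0.427 = 0.219 mol·L⁻¹; Y_B = C_B/C_{A0} = 0.0427.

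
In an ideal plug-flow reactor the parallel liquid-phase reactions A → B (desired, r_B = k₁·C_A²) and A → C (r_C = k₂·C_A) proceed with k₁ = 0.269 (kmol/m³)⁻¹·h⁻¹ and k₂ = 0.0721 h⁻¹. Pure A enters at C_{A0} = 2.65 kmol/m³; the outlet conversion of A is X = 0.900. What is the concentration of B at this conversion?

C_A = C_{A0}(1−X) = 0.2650 kmol/m³.
Along a PFR/batch, dC_C/dC_A = −r_C/(r_B+r_C) = −k₂/(k₂+k₁·C_A).
Integrating from C_{A0} to C_A: C_C = (0.0721/0.269)·ln[(0.0721+0.269·2.65)/(0.0721+0.269·0.265)] = 0.2680·ln(0.7850/0.1434) = 0.4557 kmol/m³.
Then C_B = (C_{A0}−C_A) − C_C = 2.385 − 0.4557 = 1.929 kmol/m³.

1.93 kmol/m³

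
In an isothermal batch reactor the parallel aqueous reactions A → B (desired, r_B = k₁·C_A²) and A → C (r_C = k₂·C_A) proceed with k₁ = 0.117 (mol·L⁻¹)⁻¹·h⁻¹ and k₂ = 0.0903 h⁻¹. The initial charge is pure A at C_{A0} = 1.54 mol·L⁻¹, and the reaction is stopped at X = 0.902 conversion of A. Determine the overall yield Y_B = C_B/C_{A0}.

C_A = C_{A0}(1−X) = 0.1509 mol·L⁻¹.
Along a PFR/batch, dC_C/dC_A = −r_C/(r_B+r_C) = −k₂/(k₂+k₁·C_A).
Integrating from C_{A0} to C_A: C_C = (0.0903/0.117)·ln[(0.0903+0.117·1.54)/(0.0903+0.117·0.151)] = 0.7718·ln(0.2705/0.1080) = 0.7089 mol·L⁻¹.
Then C_B = (C_{A0}−C_A) − C_C = 1.389 − 0.7089 = 0.6802 mol·L⁻¹.
Y_B = C_B/C_{A0} = 0.6802/1.54 = 0.442.

0.442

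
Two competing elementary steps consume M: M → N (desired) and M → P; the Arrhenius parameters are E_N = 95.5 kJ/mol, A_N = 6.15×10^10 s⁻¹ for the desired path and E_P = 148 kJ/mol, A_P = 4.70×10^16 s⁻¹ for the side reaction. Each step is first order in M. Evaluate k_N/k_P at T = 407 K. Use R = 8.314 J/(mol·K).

Since both paths have the same order in M, the concentration cancels and S_{N/P} = k_N/k_P = (A_N/A_P)·exp[(E_P−E_N)/(RT)].
(E_P−E_N)/(RT) = (148−95.5)×10³/(8.314×407) = 52500/3384 = 15.52.
k_N/k_P = (6.15×10^10/4.70×10^16)·exp(15.52) = 1.309×10^-6 × 5.472×10^6 = 7.16.

7.16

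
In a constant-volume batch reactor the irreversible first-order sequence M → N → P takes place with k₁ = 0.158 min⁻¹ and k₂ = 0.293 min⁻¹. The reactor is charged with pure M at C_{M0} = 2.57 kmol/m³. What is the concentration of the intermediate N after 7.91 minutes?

For first-order series with pure M initially, C_N(t) = k₁C_{M0}/(k₂−k₁)·(e^(−k₁t) − e^(−k₂t)).
e^(−k₁t) = e^(−0.158×7.91) = e^(−1.250) = 0.2866; e^(−k₂t) = e^(−2.318) = 0.09851.
C_N = 0.158×2.57/(0.293−0.158) × (0.2866−0.09851) = 3.008×0.1881 = 0.5657 kmol/m³.

0.566 kmol/m³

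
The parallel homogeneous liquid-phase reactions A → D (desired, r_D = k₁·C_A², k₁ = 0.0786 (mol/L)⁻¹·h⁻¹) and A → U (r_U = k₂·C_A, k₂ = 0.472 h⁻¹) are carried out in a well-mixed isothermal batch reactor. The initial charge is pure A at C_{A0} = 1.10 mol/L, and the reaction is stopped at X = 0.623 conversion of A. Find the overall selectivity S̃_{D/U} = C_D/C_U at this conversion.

C_A = C_{A0}(1−X) = 0.4147 mol/L.
Along a PFR/batch, dC_U/dC_A = −r_U/(r_D+r_U) = −k₂/(k₂+k₁·C_A).
Integrating from C_{A0} to C_A: C_U = (0.472/0.0786)·ln[(0.472+0.0786·1.10)/(0.472+0.0786·0.415)] = 6.005·ln(0.5585/0.5046) = 0.6091 mol/L.
Then C_D = (C_{A0}−C_A) − C_U = 0.6853 − 0.6091 = 0.07623 mol/L.
S̃_{D/U} = C_D/C_U = 0.07623/0.6091 = 0.125.

0.125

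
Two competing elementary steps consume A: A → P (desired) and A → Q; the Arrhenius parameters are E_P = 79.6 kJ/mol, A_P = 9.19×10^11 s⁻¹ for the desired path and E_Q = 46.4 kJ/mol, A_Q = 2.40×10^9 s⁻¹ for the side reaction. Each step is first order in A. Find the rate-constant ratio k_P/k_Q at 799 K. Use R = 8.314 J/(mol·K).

2.59

With equal orders, S_{P/Q} = k_P/k_Q = (A_P/A_Q)·exp[(E_Q−E_P)/(RT)].
(E_Q−E_P)/(RT) = (46.4−79.6)×10³/(8.314×799) = -33200/6643 = -4.998.
k_P/k_Q = (9.19×10^11/2.40×10^9)·exp(-4.998) = 382.9 × 0.006753 = 2.59.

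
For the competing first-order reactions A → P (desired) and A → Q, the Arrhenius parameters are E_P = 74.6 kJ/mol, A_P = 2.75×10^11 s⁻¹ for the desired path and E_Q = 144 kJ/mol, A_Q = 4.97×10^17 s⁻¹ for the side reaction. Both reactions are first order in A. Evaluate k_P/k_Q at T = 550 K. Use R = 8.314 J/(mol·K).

2.16

Since both paths have the same order in A, the concentration cancels and S_{P/Q} = k_P/k_Q = (A_P/A_Q)·exp[(E_Q−E_P)/(RT)].
(E_Q−E_P)/(RT) = (144−74.6)×10³/(8.314×550) = 69400/4573 = 15.18.
k_P/k_Q = (2.75×10^11/4.97×10^17)·exp(15.18) = 5.533×10^-7 × 3.902×10^6 = 2.16.
Since E_P < E_Q, lowering the temperature improves selectivity toward P.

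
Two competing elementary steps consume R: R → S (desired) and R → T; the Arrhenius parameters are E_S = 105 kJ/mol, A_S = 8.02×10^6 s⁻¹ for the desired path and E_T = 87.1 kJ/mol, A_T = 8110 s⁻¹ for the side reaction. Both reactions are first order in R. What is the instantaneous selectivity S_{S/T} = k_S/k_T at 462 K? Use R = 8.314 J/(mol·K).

9.36

Since both paths have the same order in R, the concentration cancels and S_{S/T} = k_S/k_T = (A_S/A_T)·exp[(E_T−E_S)/(RT)].
(E_T−E_S)/(RT) = (87.1−105)×10³/(8.314×462) = -17900/3841 = -4.660.
k_S/k_T = (8.02×10^6/8110)·exp(-4.660) = 988.9 × 0.009465 = 9.36.
Since E_S > E_T, raising the temperature improves selectivity toward S.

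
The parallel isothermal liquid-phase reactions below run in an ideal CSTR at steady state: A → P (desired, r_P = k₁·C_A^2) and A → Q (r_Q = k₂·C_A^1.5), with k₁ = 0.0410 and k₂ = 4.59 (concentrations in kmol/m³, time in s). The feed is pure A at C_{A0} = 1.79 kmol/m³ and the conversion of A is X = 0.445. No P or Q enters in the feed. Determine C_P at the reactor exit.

0.00703 kmol/m³

Exit C_A = C_{A0}(1−X) = 1.79×0.555 = 0.9934 kmol/m³.
In a CSTR the entire volume is at exit conditions, so r_P = 0.0410×0.9934^2 = 0.04046 and r_Q = 4.59×0.9934^1.5 = 4.545.
Fraction of consumed A going to P: r_P/(r_P+r_Q) = 0.008825.
C_P = 0.008825·C_{A0}·X = 0.008825×1.79×0.445 = 0.00703 kmol/m³.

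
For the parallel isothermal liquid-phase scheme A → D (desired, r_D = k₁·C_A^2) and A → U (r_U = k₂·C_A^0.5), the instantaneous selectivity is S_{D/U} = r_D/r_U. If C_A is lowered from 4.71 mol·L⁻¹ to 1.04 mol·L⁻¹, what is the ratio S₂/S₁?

0.104

S_{D/U} = (k₁/k₂)·C_A^1.5, so S₂/S₁ = (C_{A,2}/C_{A,1})^1.5.
= (1.04/4.71)^1.5 = (0.2208)^1.5 = 0.104.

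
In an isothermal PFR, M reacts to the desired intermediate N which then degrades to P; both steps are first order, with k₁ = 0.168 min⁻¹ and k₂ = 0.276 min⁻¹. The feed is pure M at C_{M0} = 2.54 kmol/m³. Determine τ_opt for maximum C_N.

The intermediate peaks when r₁ = r₂, i.e. k₁e^(−k₁τ) = k₂e^(−k₂τ), giving τ_opt = ln(k₂/k₁)/(k₂−k₁).
= ln(0.276/0.168)/(0.276−0.168) = ln(1.643)/0.1080 = 0.4964/0.1080 = 4.60 min.

4.60 min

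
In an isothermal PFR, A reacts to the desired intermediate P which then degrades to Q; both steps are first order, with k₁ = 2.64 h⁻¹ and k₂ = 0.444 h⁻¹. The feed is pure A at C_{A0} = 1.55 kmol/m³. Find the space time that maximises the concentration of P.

0.812 h

For first-order series the maximum of C_P occurs at τ_opt = ln(k₂/k₁)/(k₂−k₁).
= ln(0.444/2.64)/(0.444−2.64) = ln(0.1682)/-2.196 = -1.783/-2.196 = 0.812 h.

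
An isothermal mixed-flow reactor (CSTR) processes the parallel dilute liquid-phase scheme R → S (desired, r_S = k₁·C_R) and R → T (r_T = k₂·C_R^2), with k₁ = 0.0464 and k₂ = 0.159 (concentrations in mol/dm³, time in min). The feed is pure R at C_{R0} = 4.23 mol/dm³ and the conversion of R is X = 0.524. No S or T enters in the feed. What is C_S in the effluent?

Exit C_R = C_{R0}(1−X) = 4.23×0.476 = 2.013 mol/dm³.
A CSTR operates uniformly at the exit composition, giving r_S = 0.09343 and r_T = 0.6446 (each k·C_R^n at C_R = 2.013).
Fraction of consumed R going to S: r_S/(r_S+r_T) = 0.1266.
C_S = 0.1266·C_{R0}·X = 0.1266×4.23×0.524 = 0.281 mol/dm³.

0.281 mol/dm³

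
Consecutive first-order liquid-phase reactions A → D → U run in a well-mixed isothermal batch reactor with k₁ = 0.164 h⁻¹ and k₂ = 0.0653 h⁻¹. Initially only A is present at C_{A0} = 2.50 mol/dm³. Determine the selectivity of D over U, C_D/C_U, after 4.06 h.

Solving the coupled first-order balances gives C_D(t) = [k₁/(k₂−k₁)]·C_{A0}·(e^(−k₁t) − e^(−k₂t)).
e^(−k₁t) = e^(−0.164×4.06) = e^(−0.6658) = 0.5138; e^(−k₂t) = e^(−0.2651) = 0.7671.
C_D = 0.164×2.50/(0.0653−0.164) × (0.5138−0.7671) = (-4.154)×(-0.2533) = 1.052 mol/dm³.
C_A = C_{A0}e^(−k₁t) = 1.285 mol/dm³, so C_U = C_{A0}−C_A−C_D = 0.1633 mol/dm³; C_D/C_U = 6.44.

6.44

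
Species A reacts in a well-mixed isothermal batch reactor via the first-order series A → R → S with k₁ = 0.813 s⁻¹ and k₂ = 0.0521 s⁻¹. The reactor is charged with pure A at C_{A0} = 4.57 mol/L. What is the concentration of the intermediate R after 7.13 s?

The intermediate concentration in a first-order A→B→C sequence is C_R = k₁C_{A0}(e^(−k₁t) − e^(−k₂t))/(k₂−k₁).
e^(−k₁t) = e^(−0.813×7.13) = e^(−5.797) = 0.003038; e^(−k₂t) = e^(−0.3715) = 0.6897.
C_R = 0.813×4.57/(0.0521−0.813) × (0.003038−0.6897) = (-4.883)×(-0.6867) = 3.353 mol/L.

3.35 mol/L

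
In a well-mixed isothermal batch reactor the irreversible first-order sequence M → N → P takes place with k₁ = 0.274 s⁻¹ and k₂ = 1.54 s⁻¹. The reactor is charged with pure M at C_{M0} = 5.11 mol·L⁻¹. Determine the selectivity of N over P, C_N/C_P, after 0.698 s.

For first-order series with pure M initially, C_N(t) = k₁C_{M0}/(k₂−k₁)·(e^(−k₁t) − e^(−k₂t)).
e^(−k₁t) = e^(−0.274×0.698) = e^(−0.1913) = 0.8259; e^(−k₂t) = e^(−1.075) = 0.3413.
C_N = 0.274×5.11/(1.54−0.274) × (0.8259−0.3413) = 1.106×0.4846 = 0.5359 mol·L⁻¹.
C_M = C_{M0}e^(−k₁t) = 4.220 mol·L⁻¹, so C_P = C_{M0}−C_M−C_N = 0.3536 mol·L⁻¹; C_N/C_P = 1.52.

1.52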